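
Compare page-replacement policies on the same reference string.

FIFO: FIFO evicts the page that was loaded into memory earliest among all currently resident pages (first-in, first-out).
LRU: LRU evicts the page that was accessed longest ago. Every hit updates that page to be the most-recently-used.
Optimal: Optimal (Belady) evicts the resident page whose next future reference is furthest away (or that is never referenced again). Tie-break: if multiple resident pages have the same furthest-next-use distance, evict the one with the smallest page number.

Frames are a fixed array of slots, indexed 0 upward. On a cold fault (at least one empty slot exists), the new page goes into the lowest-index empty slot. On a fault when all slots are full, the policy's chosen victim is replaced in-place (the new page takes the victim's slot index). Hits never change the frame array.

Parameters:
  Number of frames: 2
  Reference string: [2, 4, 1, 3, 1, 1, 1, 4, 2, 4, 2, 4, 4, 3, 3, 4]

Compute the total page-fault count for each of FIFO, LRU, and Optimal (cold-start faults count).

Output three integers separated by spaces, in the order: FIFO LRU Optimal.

Answer: 8 7 7

Derivation:
--- FIFO ---
  step 0: ref 2 -> FAULT, frames=[2,-] (faults so far: 1)
  step 1: ref 4 -> FAULT, frames=[2,4] (faults so far: 2)
  step 2: ref 1 -> FAULT, evict 2, frames=[1,4] (faults so far: 3)
  step 3: ref 3 -> FAULT, evict 4, frames=[1,3] (faults so far: 4)
  step 4: ref 1 -> HIT, frames=[1,3] (faults so far: 4)
  step 5: ref 1 -> HIT, frames=[1,3] (faults so far: 4)
  step 6: ref 1 -> HIT, frames=[1,3] (faults so far: 4)
  step 7: ref 4 -> FAULT, evict 1, frames=[4,3] (faults so far: 5)
  step 8: ref 2 -> FAULT, evict 3, frames=[4,2] (faults so far: 6)
  step 9: ref 4 -> HIT, frames=[4,2] (faults so far: 6)
  step 10: ref 2 -> HIT, frames=[4,2] (faults so far: 6)
  step 11: ref 4 -> HIT, frames=[4,2] (faults so far: 6)
  step 12: ref 4 -> HIT, frames=[4,2] (faults so far: 6)
  step 13: ref 3 -> FAULT, evict 4, frames=[3,2] (faults so far: 7)
  step 14: ref 3 -> HIT, frames=[3,2] (faults so far: 7)
  step 15: ref 4 -> FAULT, evict 2, frames=[3,4] (faults so far: 8)
  FIFO total faults: 8
--- LRU ---
  step 0: ref 2 -> FAULT, frames=[2,-] (faults so far: 1)
  step 1: ref 4 -> FAULT, frames=[2,4] (faults so far: 2)
  step 2: ref 1 -> FAULT, evict 2, frames=[1,4] (faults so far: 3)
  step 3: ref 3 -> FAULT, evict 4, frames=[1,3] (faults so far: 4)
  step 4: ref 1 -> HIT, frames=[1,3] (faults so far: 4)
  step 5: ref 1 -> HIT, frames=[1,3] (faults so far: 4)
  step 6: ref 1 -> HIT, frames=[1,3] (faults so far: 4)
  step 7: ref 4 -> FAULT, evict 3, frames=[1,4] (faults so far: 5)
  step 8: ref 2 -> FAULT, evict 1, frames=[2,4] (faults so far: 6)
  step 9: ref 4 -> HIT, frames=[2,4] (faults so far: 6)
  step 10: ref 2 -> HIT, frames=[2,4] (faults so far: 6)
  step 11: ref 4 -> HIT, frames=[2,4] (faults so far: 6)
  step 12: ref 4 -> HIT, frames=[2,4] (faults so far: 6)
  step 13: ref 3 -> FAULT, evict 2, frames=[3,4] (faults so far: 7)
  step 14: ref 3 -> HIT, frames=[3,4] (faults so far: 7)
  step 15: ref 4 -> HIT, frames=[3,4] (faults so far: 7)
  LRU total faults: 7
--- Optimal ---
  step 0: ref 2 -> FAULT, frames=[2,-] (faults so far: 1)
  step 1: ref 4 -> FAULT, frames=[2,4] (faults so far: 2)
  step 2: ref 1 -> FAULT, evict 2, frames=[1,4] (faults so far: 3)
  step 3: ref 3 -> FAULT, evict 4, frames=[1,3] (faults so far: 4)
  step 4: ref 1 -> HIT, frames=[1,3] (faults so far: 4)
  step 5: ref 1 -> HIT, frames=[1,3] (faults so far: 4)
  step 6: ref 1 -> HIT, frames=[1,3] (faults so far: 4)
  step 7: ref 4 -> FAULT, evict 1, frames=[4,3] (faults so far: 5)
  step 8: ref 2 -> FAULT, evict 3, frames=[4,2] (faults so far: 6)
  step 9: ref 4 -> HIT, frames=[4,2] (faults so far: 6)
  step 10: ref 2 -> HIT, frames=[4,2] (faults so far: 6)
  step 11: ref 4 -> HIT, frames=[4,2] (faults so far: 6)
  step 12: ref 4 -> HIT, frames=[4,2] (faults so far: 6)
  step 13: ref 3 -> FAULT, evict 2, frames=[4,3] (faults so far: 7)
  step 14: ref 3 -> HIT, frames=[4,3] (faults so far: 7)
  step 15: ref 4 -> HIT, frames=[4,3] (faults so far: 7)
  Optimal total faults: 7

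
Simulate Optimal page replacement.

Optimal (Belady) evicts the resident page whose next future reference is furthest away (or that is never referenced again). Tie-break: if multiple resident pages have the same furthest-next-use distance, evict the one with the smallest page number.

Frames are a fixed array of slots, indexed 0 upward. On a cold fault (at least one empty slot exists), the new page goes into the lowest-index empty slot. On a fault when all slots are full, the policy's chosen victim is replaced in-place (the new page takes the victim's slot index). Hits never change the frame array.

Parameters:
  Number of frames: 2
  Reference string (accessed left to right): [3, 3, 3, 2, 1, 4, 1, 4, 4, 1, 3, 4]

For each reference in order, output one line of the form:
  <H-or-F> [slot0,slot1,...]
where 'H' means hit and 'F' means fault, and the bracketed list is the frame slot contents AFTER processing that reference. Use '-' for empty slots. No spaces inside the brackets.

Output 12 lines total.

F [3,-]
H [3,-]
H [3,-]
F [3,2]
F [3,1]
F [4,1]
H [4,1]
H [4,1]
H [4,1]
H [4,1]
F [4,3]
H [4,3]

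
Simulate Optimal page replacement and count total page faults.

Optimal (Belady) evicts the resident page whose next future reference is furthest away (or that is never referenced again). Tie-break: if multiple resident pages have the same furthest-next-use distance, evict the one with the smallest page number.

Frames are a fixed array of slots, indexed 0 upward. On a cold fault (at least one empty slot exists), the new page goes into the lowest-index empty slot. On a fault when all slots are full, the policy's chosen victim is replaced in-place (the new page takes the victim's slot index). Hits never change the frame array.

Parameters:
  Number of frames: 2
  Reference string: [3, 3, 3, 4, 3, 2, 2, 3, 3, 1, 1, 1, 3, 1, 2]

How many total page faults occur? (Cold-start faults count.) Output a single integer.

Answer: 5

Derivation:
Step 0: ref 3 → FAULT, frames=[3,-]
Step 1: ref 3 → HIT, frames=[3,-]
Step 2: ref 3 → HIT, frames=[3,-]
Step 3: ref 4 → FAULT, frames=[3,4]
Step 4: ref 3 → HIT, frames=[3,4]
Step 5: ref 2 → FAULT (evict 4), frames=[3,2]
Step 6: ref 2 → HIT, frames=[3,2]
Step 7: ref 3 → HIT, frames=[3,2]
Step 8: ref 3 → HIT, frames=[3,2]
Step 9: ref 1 → FAULT (evict 2), frames=[3,1]
Step 10: ref 1 → HIT, frames=[3,1]
Step 11: ref 1 → HIT, frames=[3,1]
Step 12: ref 3 → HIT, frames=[3,1]
Step 13: ref 1 → HIT, frames=[3,1]
Step 14: ref 2 → FAULT (evict 1), frames=[3,2]
Total faults: 5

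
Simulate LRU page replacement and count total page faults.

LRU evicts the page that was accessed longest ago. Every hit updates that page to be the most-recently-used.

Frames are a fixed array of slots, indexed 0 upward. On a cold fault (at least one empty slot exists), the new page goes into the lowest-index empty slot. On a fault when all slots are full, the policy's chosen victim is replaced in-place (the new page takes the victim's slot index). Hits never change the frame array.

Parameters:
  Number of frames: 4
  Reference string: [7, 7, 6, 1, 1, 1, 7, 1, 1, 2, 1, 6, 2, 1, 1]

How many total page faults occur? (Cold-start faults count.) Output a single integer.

Answer: 4

Derivation:
Step 0: ref 7 → FAULT, frames=[7,-,-,-]
Step 1: ref 7 → HIT, frames=[7,-,-,-]
Step 2: ref 6 → FAULT, frames=[7,6,-,-]
Step 3: ref 1 → FAULT, frames=[7,6,1,-]
Step 4: ref 1 → HIT, frames=[7,6,1,-]
Step 5: ref 1 → HIT, frames=[7,6,1,-]
Step 6: ref 7 → HIT, frames=[7,6,1,-]
Step 7: ref 1 → HIT, frames=[7,6,1,-]
Step 8: ref 1 → HIT, frames=[7,6,1,-]
Step 9: ref 2 → FAULT, frames=[7,6,1,2]
Step 10: ref 1 → HIT, frames=[7,6,1,2]
Step 11: ref 6 → HIT, frames=[7,6,1,2]
Step 12: ref 2 → HIT, frames=[7,6,1,2]
Step 13: ref 1 → HIT, frames=[7,6,1,2]
Step 14: ref 1 → HIT, frames=[7,6,1,2]
Total faults: 4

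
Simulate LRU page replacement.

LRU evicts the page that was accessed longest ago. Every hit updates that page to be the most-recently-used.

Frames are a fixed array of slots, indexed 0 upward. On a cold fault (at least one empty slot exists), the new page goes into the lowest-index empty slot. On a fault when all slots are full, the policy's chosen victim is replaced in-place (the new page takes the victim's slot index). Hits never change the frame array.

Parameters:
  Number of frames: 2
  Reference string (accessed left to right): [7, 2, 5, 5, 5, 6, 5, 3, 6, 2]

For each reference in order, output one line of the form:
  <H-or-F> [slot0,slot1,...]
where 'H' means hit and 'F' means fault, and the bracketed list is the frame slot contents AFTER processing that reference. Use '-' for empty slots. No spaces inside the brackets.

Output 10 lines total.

F [7,-]
F [7,2]
F [5,2]
H [5,2]
H [5,2]
F [5,6]
H [5,6]
F [5,3]
F [6,3]
F [6,2]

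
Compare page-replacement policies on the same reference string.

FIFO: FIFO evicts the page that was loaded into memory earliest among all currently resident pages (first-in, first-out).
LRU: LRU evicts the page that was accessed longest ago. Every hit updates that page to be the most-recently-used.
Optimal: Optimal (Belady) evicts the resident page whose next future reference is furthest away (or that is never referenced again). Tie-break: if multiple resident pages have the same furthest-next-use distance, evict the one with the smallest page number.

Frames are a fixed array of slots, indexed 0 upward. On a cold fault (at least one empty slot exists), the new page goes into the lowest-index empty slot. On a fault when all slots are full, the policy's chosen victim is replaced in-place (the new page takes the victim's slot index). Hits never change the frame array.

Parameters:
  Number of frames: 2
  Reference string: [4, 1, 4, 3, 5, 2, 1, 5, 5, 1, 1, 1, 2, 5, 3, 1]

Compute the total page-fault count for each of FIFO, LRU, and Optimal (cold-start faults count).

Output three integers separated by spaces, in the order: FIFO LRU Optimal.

Answer: 10 11 9

Derivation:
--- FIFO ---
  step 0: ref 4 -> FAULT, frames=[4,-] (faults so far: 1)
  step 1: ref 1 -> FAULT, frames=[4,1] (faults so far: 2)
  step 2: ref 4 -> HIT, frames=[4,1] (faults so far: 2)
  step 3: ref 3 -> FAULT, evict 4, frames=[3,1] (faults so far: 3)
  step 4: ref 5 -> FAULT, evict 1, frames=[3,5] (faults so far: 4)
  step 5: ref 2 -> FAULT, evict 3, frames=[2,5] (faults so far: 5)
  step 6: ref 1 -> FAULT, evict 5, frames=[2,1] (faults so far: 6)
  step 7: ref 5 -> FAULT, evict 2, frames=[5,1] (faults so far: 7)
  step 8: ref 5 -> HIT, frames=[5,1] (faults so far: 7)
  step 9: ref 1 -> HIT, frames=[5,1] (faults so far: 7)
  step 10: ref 1 -> HIT, frames=[5,1] (faults so far: 7)
  step 11: ref 1 -> HIT, frames=[5,1] (faults so far: 7)
  step 12: ref 2 -> FAULT, evict 1, frames=[5,2] (faults so far: 8)
  step 13: ref 5 -> HIT, frames=[5,2] (faults so far: 8)
  step 14: ref 3 -> FAULT, evict 5, frames=[3,2] (faults so far: 9)
  step 15: ref 1 -> FAULT, evict 2, frames=[3,1] (faults so far: 10)
  FIFO total faults: 10
--- LRU ---
  step 0: ref 4 -> FAULT, frames=[4,-] (faults so far: 1)
  step 1: ref 1 -> FAULT, frames=[4,1] (faults so far: 2)
  step 2: ref 4 -> HIT, frames=[4,1] (faults so far: 2)
  step 3: ref 3 -> FAULT, evict 1, frames=[4,3] (faults so far: 3)
  step 4: ref 5 -> FAULT, evict 4, frames=[5,3] (faults so far: 4)
  step 5: ref 2 -> FAULT, evict 3, frames=[5,2] (faults so far: 5)
  step 6: ref 1 -> FAULT, evict 5, frames=[1,2] (faults so far: 6)
  step 7: ref 5 -> FAULT, evict 2, frames=[1,5] (faults so far: 7)
  step 8: ref 5 -> HIT, frames=[1,5] (faults so far: 7)
  step 9: ref 1 -> HIT, frames=[1,5] (faults so far: 7)
  step 10: ref 1 -> HIT, frames=[1,5] (faults so far: 7)
  step 11: ref 1 -> HIT, frames=[1,5] (faults so far: 7)
  step 12: ref 2 -> FAULT, evict 5, frames=[1,2] (faults so far: 8)
  step 13: ref 5 -> FAULT, evict 1, frames=[5,2] (faults so far: 9)
  step 14: ref 3 -> FAULT, evict 2, frames=[5,3] (faults so far: 10)
  step 15: ref 1 -> FAULT, evict 5, frames=[1,3] (faults so far: 11)
  LRU total faults: 11
--- Optimal ---
  step 0: ref 4 -> FAULT, frames=[4,-] (faults so far: 1)
  step 1: ref 1 -> FAULT, frames=[4,1] (faults so far: 2)
  step 2: ref 4 -> HIT, frames=[4,1] (faults so far: 2)
  step 3: ref 3 -> FAULT, evict 4, frames=[3,1] (faults so far: 3)
  step 4: ref 5 -> FAULT, evict 3, frames=[5,1] (faults so far: 4)
  step 5: ref 2 -> FAULT, evict 5, frames=[2,1] (faults so far: 5)
  step 6: ref 1 -> HIT, frames=[2,1] (faults so far: 5)
  step 7: ref 5 -> FAULT, evict 2, frames=[5,1] (faults so far: 6)
  step 8: ref 5 -> HIT, frames=[5,1] (faults so far: 6)
  step 9: ref 1 -> HIT, frames=[5,1] (faults so far: 6)
  step 10: ref 1 -> HIT, frames=[5,1] (faults so far: 6)
  step 11: ref 1 -> HIT, frames=[5,1] (faults so far: 6)
  step 12: ref 2 -> FAULT, evict 1, frames=[5,2] (faults so far: 7)
  step 13: ref 5 -> HIT, frames=[5,2] (faults so far: 7)
  step 14: ref 3 -> FAULT, evict 2, frames=[5,3] (faults so far: 8)
  step 15: ref 1 -> FAULT, evict 3, frames=[5,1] (faults so far: 9)
  Optimal total faults: 9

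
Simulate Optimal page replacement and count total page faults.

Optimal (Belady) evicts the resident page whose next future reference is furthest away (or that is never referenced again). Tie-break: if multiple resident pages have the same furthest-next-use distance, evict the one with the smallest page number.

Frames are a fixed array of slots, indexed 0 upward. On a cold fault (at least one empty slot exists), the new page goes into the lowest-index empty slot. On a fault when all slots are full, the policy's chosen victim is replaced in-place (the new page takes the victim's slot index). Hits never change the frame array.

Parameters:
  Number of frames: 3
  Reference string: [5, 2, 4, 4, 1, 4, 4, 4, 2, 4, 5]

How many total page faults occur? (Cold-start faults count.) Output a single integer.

Answer: 5

Derivation:
Step 0: ref 5 → FAULT, frames=[5,-,-]
Step 1: ref 2 → FAULT, frames=[5,2,-]
Step 2: ref 4 → FAULT, frames=[5,2,4]
Step 3: ref 4 → HIT, frames=[5,2,4]
Step 4: ref 1 → FAULT (evict 5), frames=[1,2,4]
Step 5: ref 4 → HIT, frames=[1,2,4]
Step 6: ref 4 → HIT, frames=[1,2,4]
Step 7: ref 4 → HIT, frames=[1,2,4]
Step 8: ref 2 → HIT, frames=[1,2,4]
Step 9: ref 4 → HIT, frames=[1,2,4]
Step 10: ref 5 → FAULT (evict 1), frames=[5,2,4]
Total faults: 5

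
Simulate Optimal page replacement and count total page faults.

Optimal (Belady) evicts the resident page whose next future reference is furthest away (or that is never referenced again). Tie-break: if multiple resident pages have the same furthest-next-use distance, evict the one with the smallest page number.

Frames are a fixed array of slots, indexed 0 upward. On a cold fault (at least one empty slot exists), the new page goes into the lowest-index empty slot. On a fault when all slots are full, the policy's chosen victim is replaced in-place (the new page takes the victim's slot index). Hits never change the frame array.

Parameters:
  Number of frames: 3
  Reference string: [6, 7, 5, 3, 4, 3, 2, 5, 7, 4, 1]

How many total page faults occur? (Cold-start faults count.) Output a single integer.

Answer: 8

Derivation:
Step 0: ref 6 → FAULT, frames=[6,-,-]
Step 1: ref 7 → FAULT, frames=[6,7,-]
Step 2: ref 5 → FAULT, frames=[6,7,5]
Step 3: ref 3 → FAULT (evict 6), frames=[3,7,5]
Step 4: ref 4 → FAULT (evict 7), frames=[3,4,5]
Step 5: ref 3 → HIT, frames=[3,4,5]
Step 6: ref 2 → FAULT (evict 3), frames=[2,4,5]
Step 7: ref 5 → HIT, frames=[2,4,5]
Step 8: ref 7 → FAULT (evict 2), frames=[7,4,5]
Step 9: ref 4 → HIT, frames=[7,4,5]
Step 10: ref 1 → FAULT (evict 4), frames=[7,1,5]
Total faults: 8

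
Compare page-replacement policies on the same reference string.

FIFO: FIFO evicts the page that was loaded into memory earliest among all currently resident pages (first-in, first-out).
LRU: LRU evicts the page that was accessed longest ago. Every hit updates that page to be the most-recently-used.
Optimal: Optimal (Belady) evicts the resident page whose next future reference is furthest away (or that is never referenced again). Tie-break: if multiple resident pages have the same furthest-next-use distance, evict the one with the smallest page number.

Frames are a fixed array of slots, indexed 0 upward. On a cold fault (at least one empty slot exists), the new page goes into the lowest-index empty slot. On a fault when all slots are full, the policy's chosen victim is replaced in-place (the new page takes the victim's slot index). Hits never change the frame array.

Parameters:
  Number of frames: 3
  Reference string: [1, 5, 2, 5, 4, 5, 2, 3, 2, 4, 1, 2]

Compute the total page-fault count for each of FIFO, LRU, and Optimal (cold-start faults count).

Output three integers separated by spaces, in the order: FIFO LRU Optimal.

--- FIFO ---
  step 0: ref 1 -> FAULT, frames=[1,-,-] (faults so far: 1)
  step 1: ref 5 -> FAULT, frames=[1,5,-] (faults so far: 2)
  step 2: ref 2 -> FAULT, frames=[1,5,2] (faults so far: 3)
  step 3: ref 5 -> HIT, frames=[1,5,2] (faults so far: 3)
  step 4: ref 4 -> FAULT, evict 1, frames=[4,5,2] (faults so far: 4)
  step 5: ref 5 -> HIT, frames=[4,5,2] (faults so far: 4)
  step 6: ref 2 -> HIT, frames=[4,5,2] (faults so far: 4)
  step 7: ref 3 -> FAULT, evict 5, frames=[4,3,2] (faults so far: 5)
  step 8: ref 2 -> HIT, frames=[4,3,2] (faults so far: 5)
  step 9: ref 4 -> HIT, frames=[4,3,2] (faults so far: 5)
  step 10: ref 1 -> FAULT, evict 2, frames=[4,3,1] (faults so far: 6)
  step 11: ref 2 -> FAULT, evict 4, frames=[2,3,1] (faults so far: 7)
  FIFO total faults: 7
--- LRU ---
  step 0: ref 1 -> FAULT, frames=[1,-,-] (faults so far: 1)
  step 1: ref 5 -> FAULT, frames=[1,5,-] (faults so far: 2)
  step 2: ref 2 -> FAULT, frames=[1,5,2] (faults so far: 3)
  step 3: ref 5 -> HIT, frames=[1,5,2] (faults so far: 3)
  step 4: ref 4 -> FAULT, evict 1, frames=[4,5,2] (faults so far: 4)
  step 5: ref 5 -> HIT, frames=[4,5,2] (faults so far: 4)
  step 6: ref 2 -> HIT, frames=[4,5,2] (faults so far: 4)
  step 7: ref 3 -> FAULT, evict 4, frames=[3,5,2] (faults so far: 5)
  step 8: ref 2 -> HIT, frames=[3,5,2] (faults so far: 5)
  step 9: ref 4 -> FAULT, evict 5, frames=[3,4,2] (faults so far: 6)
  step 10: ref 1 -> FAULT, evict 3, frames=[1,4,2] (faults so far: 7)
  step 11: ref 2 -> HIT, frames=[1,4,2] (faults so far: 7)
  LRU total faults: 7
--- Optimal ---
  step 0: ref 1 -> FAULT, frames=[1,-,-] (faults so far: 1)
  step 1: ref 5 -> FAULT, frames=[1,5,-] (faults so far: 2)
  step 2: ref 2 -> FAULT, frames=[1,5,2] (faults so far: 3)
  step 3: ref 5 -> HIT, frames=[1,5,2] (faults so far: 3)
  step 4: ref 4 -> FAULT, evict 1, frames=[4,5,2] (faults so far: 4)
  step 5: ref 5 -> HIT, frames=[4,5,2] (faults so far: 4)
  step 6: ref 2 -> HIT, frames=[4,5,2] (faults so far: 4)
  step 7: ref 3 -> FAULT, evict 5, frames=[4,3,2] (faults so far: 5)
  step 8: ref 2 -> HIT, frames=[4,3,2] (faults so far: 5)
  step 9: ref 4 -> HIT, frames=[4,3,2] (faults so far: 5)
  step 10: ref 1 -> FAULT, evict 3, frames=[4,1,2] (faults so far: 6)
  step 11: ref 2 -> HIT, frames=[4,1,2] (faults so far: 6)
  Optimal total faults: 6

Answer: 7 7 6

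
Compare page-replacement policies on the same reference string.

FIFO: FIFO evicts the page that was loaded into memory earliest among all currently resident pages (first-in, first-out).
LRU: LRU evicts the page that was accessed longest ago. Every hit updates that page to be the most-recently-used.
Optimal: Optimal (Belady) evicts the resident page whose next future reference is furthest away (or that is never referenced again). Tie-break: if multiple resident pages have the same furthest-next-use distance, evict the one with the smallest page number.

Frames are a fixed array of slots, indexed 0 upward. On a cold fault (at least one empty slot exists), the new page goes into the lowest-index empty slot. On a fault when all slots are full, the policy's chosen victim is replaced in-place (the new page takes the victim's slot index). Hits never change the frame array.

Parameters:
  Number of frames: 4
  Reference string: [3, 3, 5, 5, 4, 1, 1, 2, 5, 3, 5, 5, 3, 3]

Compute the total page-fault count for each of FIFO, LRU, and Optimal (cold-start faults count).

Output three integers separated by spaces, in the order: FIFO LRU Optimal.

Answer: 7 6 5

Derivation:
--- FIFO ---
  step 0: ref 3 -> FAULT, frames=[3,-,-,-] (faults so far: 1)
  step 1: ref 3 -> HIT, frames=[3,-,-,-] (faults so far: 1)
  step 2: ref 5 -> FAULT, frames=[3,5,-,-] (faults so far: 2)
  step 3: ref 5 -> HIT, frames=[3,5,-,-] (faults so far: 2)
  step 4: ref 4 -> FAULT, frames=[3,5,4,-] (faults so far: 3)
  step 5: ref 1 -> FAULT, frames=[3,5,4,1] (faults so far: 4)
  step 6: ref 1 -> HIT, frames=[3,5,4,1] (faults so far: 4)
  step 7: ref 2 -> FAULT, evict 3, frames=[2,5,4,1] (faults so far: 5)
  step 8: ref 5 -> HIT, frames=[2,5,4,1] (faults so far: 5)
  step 9: ref 3 -> FAULT, evict 5, frames=[2,3,4,1] (faults so far: 6)
  step 10: ref 5 -> FAULT, evict 4, frames=[2,3,5,1] (faults so far: 7)
  step 11: ref 5 -> HIT, frames=[2,3,5,1] (faults so far: 7)
  step 12: ref 3 -> HIT, frames=[2,3,5,1] (faults so far: 7)
  step 13: ref 3 -> HIT, frames=[2,3,5,1] (faults so far: 7)
  FIFO total faults: 7
--- LRU ---
  step 0: ref 3 -> FAULT, frames=[3,-,-,-] (faults so far: 1)
  step 1: ref 3 -> HIT, frames=[3,-,-,-] (faults so far: 1)
  step 2: ref 5 -> FAULT, frames=[3,5,-,-] (faults so far: 2)
  step 3: ref 5 -> HIT, frames=[3,5,-,-] (faults so far: 2)
  step 4: ref 4 -> FAULT, frames=[3,5,4,-] (faults so far: 3)
  step 5: ref 1 -> FAULT, frames=[3,5,4,1] (faults so far: 4)
  step 6: ref 1 -> HIT, frames=[3,5,4,1] (faults so far: 4)
  step 7: ref 2 -> FAULT, evict 3, frames=[2,5,4,1] (faults so far: 5)
  step 8: ref 5 -> HIT, frames=[2,5,4,1] (faults so far: 5)
  step 9: ref 3 -> FAULT, evict 4, frames=[2,5,3,1] (faults so far: 6)
  step 10: ref 5 -> HIT, frames=[2,5,3,1] (faults so far: 6)
  step 11: ref 5 -> HIT, frames=[2,5,3,1] (faults so far: 6)
  step 12: ref 3 -> HIT, frames=[2,5,3,1] (faults so far: 6)
  step 13: ref 3 -> HIT, frames=[2,5,3,1] (faults so far: 6)
  LRU total faults: 6
--- Optimal ---
  step 0: ref 3 -> FAULT, frames=[3,-,-,-] (faults so far: 1)
  step 1: ref 3 -> HIT, frames=[3,-,-,-] (faults so far: 1)
  step 2: ref 5 -> FAULT, frames=[3,5,-,-] (faults so far: 2)
  step 3: ref 5 -> HIT, frames=[3,5,-,-] (faults so far: 2)
  step 4: ref 4 -> FAULT, frames=[3,5,4,-] (faults so far: 3)
  step 5: ref 1 -> FAULT, frames=[3,5,4,1] (faults so far: 4)
  step 6: ref 1 -> HIT, frames=[3,5,4,1] (faults so far: 4)
  step 7: ref 2 -> FAULT, evict 1, frames=[3,5,4,2] (faults so far: 5)
  step 8: ref 5 -> HIT, frames=[3,5,4,2] (faults so far: 5)
  step 9: ref 3 -> HIT, frames=[3,5,4,2] (faults so far: 5)
  step 10: ref 5 -> HIT, frames=[3,5,4,2] (faults so far: 5)
  step 11: ref 5 -> HIT, frames=[3,5,4,2] (faults so far: 5)
  step 12: ref 3 -> HIT, frames=[3,5,4,2] (faults so far: 5)
  step 13: ref 3 -> HIT, frames=[3,5,4,2] (faults so far: 5)
  Optimal total faults: 5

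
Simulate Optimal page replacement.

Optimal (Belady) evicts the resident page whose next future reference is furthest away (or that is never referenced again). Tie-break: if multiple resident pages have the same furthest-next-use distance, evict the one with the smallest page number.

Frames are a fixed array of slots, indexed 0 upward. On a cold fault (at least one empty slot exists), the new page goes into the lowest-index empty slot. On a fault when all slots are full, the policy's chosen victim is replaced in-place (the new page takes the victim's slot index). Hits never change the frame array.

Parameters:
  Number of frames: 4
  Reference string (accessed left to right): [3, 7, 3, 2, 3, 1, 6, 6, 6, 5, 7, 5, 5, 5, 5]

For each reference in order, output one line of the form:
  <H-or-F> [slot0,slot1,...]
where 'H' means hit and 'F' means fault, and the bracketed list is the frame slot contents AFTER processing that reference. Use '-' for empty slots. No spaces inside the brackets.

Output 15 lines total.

F [3,-,-,-]
F [3,7,-,-]
H [3,7,-,-]
F [3,7,2,-]
H [3,7,2,-]
F [3,7,2,1]
F [3,7,2,6]
H [3,7,2,6]
H [3,7,2,6]
F [3,7,5,6]
H [3,7,5,6]
H [3,7,5,6]
H [3,7,5,6]
H [3,7,5,6]
H [3,7,5,6]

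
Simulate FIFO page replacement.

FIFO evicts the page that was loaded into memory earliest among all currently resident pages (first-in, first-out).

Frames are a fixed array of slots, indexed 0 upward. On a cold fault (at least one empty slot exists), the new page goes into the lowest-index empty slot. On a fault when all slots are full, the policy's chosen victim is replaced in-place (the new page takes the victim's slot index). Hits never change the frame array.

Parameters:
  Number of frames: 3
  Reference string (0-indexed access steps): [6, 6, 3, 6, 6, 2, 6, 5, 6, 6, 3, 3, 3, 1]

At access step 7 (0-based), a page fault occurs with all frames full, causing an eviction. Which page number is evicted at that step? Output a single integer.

Step 0: ref 6 -> FAULT, frames=[6,-,-]
Step 1: ref 6 -> HIT, frames=[6,-,-]
Step 2: ref 3 -> FAULT, frames=[6,3,-]
Step 3: ref 6 -> HIT, frames=[6,3,-]
Step 4: ref 6 -> HIT, frames=[6,3,-]
Step 5: ref 2 -> FAULT, frames=[6,3,2]
Step 6: ref 6 -> HIT, frames=[6,3,2]
Step 7: ref 5 -> FAULT, evict 6, frames=[5,3,2]
At step 7: evicted page 6

Answer: 6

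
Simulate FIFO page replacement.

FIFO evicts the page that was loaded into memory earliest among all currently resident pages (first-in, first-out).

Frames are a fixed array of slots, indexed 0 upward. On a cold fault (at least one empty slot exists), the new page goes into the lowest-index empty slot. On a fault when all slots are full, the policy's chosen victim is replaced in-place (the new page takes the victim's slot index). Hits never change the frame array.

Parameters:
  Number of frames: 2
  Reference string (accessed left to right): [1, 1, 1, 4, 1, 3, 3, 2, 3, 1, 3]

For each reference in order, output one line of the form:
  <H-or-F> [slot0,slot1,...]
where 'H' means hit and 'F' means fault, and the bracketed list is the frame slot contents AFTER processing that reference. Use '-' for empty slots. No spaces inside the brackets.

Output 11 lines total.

F [1,-]
H [1,-]
H [1,-]
F [1,4]
H [1,4]
F [3,4]
H [3,4]
F [3,2]
H [3,2]
F [1,2]
F [1,3]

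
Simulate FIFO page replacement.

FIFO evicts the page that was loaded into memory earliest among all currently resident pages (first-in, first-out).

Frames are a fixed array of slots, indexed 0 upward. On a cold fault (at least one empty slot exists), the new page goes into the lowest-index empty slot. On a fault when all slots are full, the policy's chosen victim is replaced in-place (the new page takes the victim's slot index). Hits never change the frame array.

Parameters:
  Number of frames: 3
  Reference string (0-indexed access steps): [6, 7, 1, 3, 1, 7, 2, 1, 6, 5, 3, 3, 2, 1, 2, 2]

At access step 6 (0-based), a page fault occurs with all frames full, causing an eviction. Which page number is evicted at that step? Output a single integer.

Answer: 7

Derivation:
Step 0: ref 6 -> FAULT, frames=[6,-,-]
Step 1: ref 7 -> FAULT, frames=[6,7,-]
Step 2: ref 1 -> FAULT, frames=[6,7,1]
Step 3: ref 3 -> FAULT, evict 6, frames=[3,7,1]
Step 4: ref 1 -> HIT, frames=[3,7,1]
Step 5: ref 7 -> HIT, frames=[3,7,1]
Step 6: ref 2 -> FAULT, evict 7, frames=[3,2,1]
At step 6: evicted page 7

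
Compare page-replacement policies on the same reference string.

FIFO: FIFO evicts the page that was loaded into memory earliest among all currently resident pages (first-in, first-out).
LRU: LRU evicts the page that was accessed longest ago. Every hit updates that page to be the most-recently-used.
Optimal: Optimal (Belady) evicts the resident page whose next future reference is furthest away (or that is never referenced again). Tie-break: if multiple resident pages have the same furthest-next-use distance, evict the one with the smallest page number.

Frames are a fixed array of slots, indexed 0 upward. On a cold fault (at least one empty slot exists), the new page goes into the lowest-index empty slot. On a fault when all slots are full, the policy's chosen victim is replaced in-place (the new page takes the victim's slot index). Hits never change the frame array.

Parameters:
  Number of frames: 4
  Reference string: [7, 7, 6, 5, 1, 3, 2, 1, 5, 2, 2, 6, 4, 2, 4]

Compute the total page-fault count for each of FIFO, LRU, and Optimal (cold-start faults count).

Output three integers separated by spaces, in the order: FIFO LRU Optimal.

--- FIFO ---
  step 0: ref 7 -> FAULT, frames=[7,-,-,-] (faults so far: 1)
  step 1: ref 7 -> HIT, frames=[7,-,-,-] (faults so far: 1)
  step 2: ref 6 -> FAULT, frames=[7,6,-,-] (faults so far: 2)
  step 3: ref 5 -> FAULT, frames=[7,6,5,-] (faults so far: 3)
  step 4: ref 1 -> FAULT, frames=[7,6,5,1] (faults so far: 4)
  step 5: ref 3 -> FAULT, evict 7, frames=[3,6,5,1] (faults so far: 5)
  step 6: ref 2 -> FAULT, evict 6, frames=[3,2,5,1] (faults so far: 6)
  step 7: ref 1 -> HIT, frames=[3,2,5,1] (faults so far: 6)
  step 8: ref 5 -> HIT, frames=[3,2,5,1] (faults so far: 6)
  step 9: ref 2 -> HIT, frames=[3,2,5,1] (faults so far: 6)
  step 10: ref 2 -> HIT, frames=[3,2,5,1] (faults so far: 6)
  step 11: ref 6 -> FAULT, evict 5, frames=[3,2,6,1] (faults so far: 7)
  step 12: ref 4 -> FAULT, evict 1, frames=[3,2,6,4] (faults so far: 8)
  step 13: ref 2 -> HIT, frames=[3,2,6,4] (faults so far: 8)
  step 14: ref 4 -> HIT, frames=[3,2,6,4] (faults so far: 8)
  FIFO total faults: 8
--- LRU ---
  step 0: ref 7 -> FAULT, frames=[7,-,-,-] (faults so far: 1)
  step 1: ref 7 -> HIT, frames=[7,-,-,-] (faults so far: 1)
  step 2: ref 6 -> FAULT, frames=[7,6,-,-] (faults so far: 2)
  step 3: ref 5 -> FAULT, frames=[7,6,5,-] (faults so far: 3)
  step 4: ref 1 -> FAULT, frames=[7,6,5,1] (faults so far: 4)
  step 5: ref 3 -> FAULT, evict 7, frames=[3,6,5,1] (faults so far: 5)
  step 6: ref 2 -> FAULT, evict 6, frames=[3,2,5,1] (faults so far: 6)
  step 7: ref 1 -> HIT, frames=[3,2,5,1] (faults so far: 6)
  step 8: ref 5 -> HIT, frames=[3,2,5,1] (faults so far: 6)
  step 9: ref 2 -> HIT, frames=[3,2,5,1] (faults so far: 6)
  step 10: ref 2 -> HIT, frames=[3,2,5,1] (faults so far: 6)
  step 11: ref 6 -> FAULT, evict 3, frames=[6,2,5,1] (faults so far: 7)
  step 12: ref 4 -> FAULT, evict 1, frames=[6,2,5,4] (faults so far: 8)
  step 13: ref 2 -> HIT, frames=[6,2,5,4] (faults so far: 8)
  step 14: ref 4 -> HIT, frames=[6,2,5,4] (faults so far: 8)
  LRU total faults: 8
--- Optimal ---
  step 0: ref 7 -> FAULT, frames=[7,-,-,-] (faults so far: 1)
  step 1: ref 7 -> HIT, frames=[7,-,-,-] (faults so far: 1)
  step 2: ref 6 -> FAULT, frames=[7,6,-,-] (faults so far: 2)
  step 3: ref 5 -> FAULT, frames=[7,6,5,-] (faults so far: 3)
  step 4: ref 1 -> FAULT, frames=[7,6,5,1] (faults so far: 4)
  step 5: ref 3 -> FAULT, evict 7, frames=[3,6,5,1] (faults so far: 5)
  step 6: ref 2 -> FAULT, evict 3, frames=[2,6,5,1] (faults so far: 6)
  step 7: ref 1 -> HIT, frames=[2,6,5,1] (faults so far: 6)
  step 8: ref 5 -> HIT, frames=[2,6,5,1] (faults so far: 6)
  step 9: ref 2 -> HIT, frames=[2,6,5,1] (faults so far: 6)
  step 10: ref 2 -> HIT, frames=[2,6,5,1] (faults so far: 6)
  step 11: ref 6 -> HIT, frames=[2,6,5,1] (faults so far: 6)
  step 12: ref 4 -> FAULT, evict 1, frames=[2,6,5,4] (faults so far: 7)
  step 13: ref 2 -> HIT, frames=[2,6,5,4] (faults so far: 7)
  step 14: ref 4 -> HIT, frames=[2,6,5,4] (faults so far: 7)
  Optimal total faults: 7

Answer: 8 8 7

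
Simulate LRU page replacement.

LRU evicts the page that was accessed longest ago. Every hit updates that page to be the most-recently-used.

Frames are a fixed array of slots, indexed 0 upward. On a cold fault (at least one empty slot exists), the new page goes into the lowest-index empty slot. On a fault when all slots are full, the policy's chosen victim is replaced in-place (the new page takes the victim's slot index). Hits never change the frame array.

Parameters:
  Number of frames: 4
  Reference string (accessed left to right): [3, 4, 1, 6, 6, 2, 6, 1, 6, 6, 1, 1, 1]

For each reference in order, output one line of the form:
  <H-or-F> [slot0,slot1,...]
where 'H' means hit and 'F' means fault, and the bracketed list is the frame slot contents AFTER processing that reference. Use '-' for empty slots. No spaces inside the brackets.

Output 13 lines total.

F [3,-,-,-]
F [3,4,-,-]
F [3,4,1,-]
F [3,4,1,6]
H [3,4,1,6]
F [2,4,1,6]
H [2,4,1,6]
H [2,4,1,6]
H [2,4,1,6]
H [2,4,1,6]
H [2,4,1,6]
H [2,4,1,6]
H [2,4,1,6]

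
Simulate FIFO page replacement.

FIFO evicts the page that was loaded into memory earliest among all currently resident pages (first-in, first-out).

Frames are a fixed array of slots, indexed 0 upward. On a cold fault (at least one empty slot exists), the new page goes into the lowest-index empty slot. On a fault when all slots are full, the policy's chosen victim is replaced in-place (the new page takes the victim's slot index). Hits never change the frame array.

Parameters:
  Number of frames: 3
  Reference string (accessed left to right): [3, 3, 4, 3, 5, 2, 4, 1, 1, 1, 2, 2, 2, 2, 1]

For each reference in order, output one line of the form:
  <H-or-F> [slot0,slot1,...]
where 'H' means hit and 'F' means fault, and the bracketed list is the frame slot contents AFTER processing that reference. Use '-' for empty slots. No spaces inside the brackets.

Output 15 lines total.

F [3,-,-]
H [3,-,-]
F [3,4,-]
H [3,4,-]
F [3,4,5]
F [2,4,5]
H [2,4,5]
F [2,1,5]
H [2,1,5]
H [2,1,5]
H [2,1,5]
H [2,1,5]
H [2,1,5]
H [2,1,5]
H [2,1,5]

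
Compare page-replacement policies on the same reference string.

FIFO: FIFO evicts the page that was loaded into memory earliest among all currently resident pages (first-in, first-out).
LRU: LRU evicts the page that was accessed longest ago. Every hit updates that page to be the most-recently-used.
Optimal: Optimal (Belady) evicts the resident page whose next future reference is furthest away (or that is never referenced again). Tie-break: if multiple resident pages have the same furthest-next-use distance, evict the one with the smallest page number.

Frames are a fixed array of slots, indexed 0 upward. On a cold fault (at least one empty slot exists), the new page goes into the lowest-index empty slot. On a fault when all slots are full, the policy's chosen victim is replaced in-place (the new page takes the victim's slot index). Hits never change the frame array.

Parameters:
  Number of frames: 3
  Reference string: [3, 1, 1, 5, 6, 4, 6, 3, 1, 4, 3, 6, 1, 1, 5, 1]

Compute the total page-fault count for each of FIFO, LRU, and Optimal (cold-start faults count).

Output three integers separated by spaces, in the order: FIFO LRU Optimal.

Answer: 9 11 8

Derivation:
--- FIFO ---
  step 0: ref 3 -> FAULT, frames=[3,-,-] (faults so far: 1)
  step 1: ref 1 -> FAULT, frames=[3,1,-] (faults so far: 2)
  step 2: ref 1 -> HIT, frames=[3,1,-] (faults so far: 2)
  step 3: ref 5 -> FAULT, frames=[3,1,5] (faults so far: 3)
  step 4: ref 6 -> FAULT, evict 3, frames=[6,1,5] (faults so far: 4)
  step 5: ref 4 -> FAULT, evict 1, frames=[6,4,5] (faults so far: 5)
  step 6: ref 6 -> HIT, frames=[6,4,5] (faults so far: 5)
  step 7: ref 3 -> FAULT, evict 5, frames=[6,4,3] (faults so far: 6)
  step 8: ref 1 -> FAULT, evict 6, frames=[1,4,3] (faults so far: 7)
  step 9: ref 4 -> HIT, frames=[1,4,3] (faults so far: 7)
  step 10: ref 3 -> HIT, frames=[1,4,3] (faults so far: 7)
  step 11: ref 6 -> FAULT, evict 4, frames=[1,6,3] (faults so far: 8)
  step 12: ref 1 -> HIT, frames=[1,6,3] (faults so far: 8)
  step 13: ref 1 -> HIT, frames=[1,6,3] (faults so far: 8)
  step 14: ref 5 -> FAULT, evict 3, frames=[1,6,5] (faults so far: 9)
  step 15: ref 1 -> HIT, frames=[1,6,5] (faults so far: 9)
  FIFO total faults: 9
--- LRU ---
  step 0: ref 3 -> FAULT, frames=[3,-,-] (faults so far: 1)
  step 1: ref 1 -> FAULT, frames=[3,1,-] (faults so far: 2)
  step 2: ref 1 -> HIT, frames=[3,1,-] (faults so far: 2)
  step 3: ref 5 -> FAULT, frames=[3,1,5] (faults so far: 3)
  step 4: ref 6 -> FAULT, evict 3, frames=[6,1,5] (faults so far: 4)
  step 5: ref 4 -> FAULT, evict 1, frames=[6,4,5] (faults so far: 5)
  step 6: ref 6 -> HIT, frames=[6,4,5] (faults so far: 5)
  step 7: ref 3 -> FAULT, evict 5, frames=[6,4,3] (faults so far: 6)
  step 8: ref 1 -> FAULT, evict 4, frames=[6,1,3] (faults so far: 7)
  step 9: ref 4 -> FAULT, evict 6, frames=[4,1,3] (faults so far: 8)
  step 10: ref 3 -> HIT, frames=[4,1,3] (faults so far: 8)
  step 11: ref 6 -> FAULT, evict 1, frames=[4,6,3] (faults so far: 9)
  step 12: ref 1 -> FAULT, evict 4, frames=[1,6,3] (faults so far: 10)
  step 13: ref 1 -> HIT, frames=[1,6,3] (faults so far: 10)
  step 14: ref 5 -> FAULT, evict 3, frames=[1,6,5] (faults so far: 11)
  step 15: ref 1 -> HIT, frames=[1,6,5] (faults so far: 11)
  LRU total faults: 11
--- Optimal ---
  step 0: ref 3 -> FAULT, frames=[3,-,-] (faults so far: 1)
  step 1: ref 1 -> FAULT, frames=[3,1,-] (faults so far: 2)
  step 2: ref 1 -> HIT, frames=[3,1,-] (faults so far: 2)
  step 3: ref 5 -> FAULT, frames=[3,1,5] (faults so far: 3)
  step 4: ref 6 -> FAULT, evict 5, frames=[3,1,6] (faults so far: 4)
  step 5: ref 4 -> FAULT, evict 1, frames=[3,4,6] (faults so far: 5)
  step 6: ref 6 -> HIT, frames=[3,4,6] (faults so far: 5)
  step 7: ref 3 -> HIT, frames=[3,4,6] (faults so far: 5)
  step 8: ref 1 -> FAULT, evict 6, frames=[3,4,1] (faults so far: 6)
  step 9: ref 4 -> HIT, frames=[3,4,1] (faults so far: 6)
  step 10: ref 3 -> HIT, frames=[3,4,1] (faults so far: 6)
  step 11: ref 6 -> FAULT, evict 3, frames=[6,4,1] (faults so far: 7)
  step 12: ref 1 -> HIT, frames=[6,4,1] (faults so far: 7)
  step 13: ref 1 -> HIT, frames=[6,4,1] (faults so far: 7)
  step 14: ref 5 -> FAULT, evict 4, frames=[6,5,1] (faults so far: 8)
  step 15: ref 1 -> HIT, frames=[6,5,1] (faults so far: 8)
  Optimal total faults: 8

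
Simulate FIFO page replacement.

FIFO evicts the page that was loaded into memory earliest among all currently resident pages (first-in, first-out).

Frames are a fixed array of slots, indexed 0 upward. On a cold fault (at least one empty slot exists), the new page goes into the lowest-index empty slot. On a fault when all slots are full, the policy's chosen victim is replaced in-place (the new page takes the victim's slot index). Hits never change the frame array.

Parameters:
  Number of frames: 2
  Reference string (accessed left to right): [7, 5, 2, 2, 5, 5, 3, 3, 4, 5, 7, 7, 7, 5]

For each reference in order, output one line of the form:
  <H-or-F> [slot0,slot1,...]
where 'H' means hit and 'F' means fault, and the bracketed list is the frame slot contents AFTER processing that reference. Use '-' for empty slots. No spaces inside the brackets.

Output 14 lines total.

F [7,-]
F [7,5]
F [2,5]
H [2,5]
H [2,5]
H [2,5]
F [2,3]
H [2,3]
F [4,3]
F [4,5]
F [7,5]
H [7,5]
H [7,5]
H [7,5]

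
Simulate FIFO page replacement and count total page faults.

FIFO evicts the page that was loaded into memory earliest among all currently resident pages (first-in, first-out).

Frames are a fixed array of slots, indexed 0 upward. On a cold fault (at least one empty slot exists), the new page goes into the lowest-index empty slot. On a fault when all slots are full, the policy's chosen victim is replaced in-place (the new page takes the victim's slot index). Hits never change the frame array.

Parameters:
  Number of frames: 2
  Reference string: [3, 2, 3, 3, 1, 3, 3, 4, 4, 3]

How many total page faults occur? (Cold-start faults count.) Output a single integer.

Answer: 5

Derivation:
Step 0: ref 3 → FAULT, frames=[3,-]
Step 1: ref 2 → FAULT, frames=[3,2]
Step 2: ref 3 → HIT, frames=[3,2]
Step 3: ref 3 → HIT, frames=[3,2]
Step 4: ref 1 → FAULT (evict 3), frames=[1,2]
Step 5: ref 3 → FAULT (evict 2), frames=[1,3]
Step 6: ref 3 → HIT, frames=[1,3]
Step 7: ref 4 → FAULT (evict 1), frames=[4,3]
Step 8: ref 4 → HIT, frames=[4,3]
Step 9: ref 3 → HIT, frames=[4,3]
Total faults: 5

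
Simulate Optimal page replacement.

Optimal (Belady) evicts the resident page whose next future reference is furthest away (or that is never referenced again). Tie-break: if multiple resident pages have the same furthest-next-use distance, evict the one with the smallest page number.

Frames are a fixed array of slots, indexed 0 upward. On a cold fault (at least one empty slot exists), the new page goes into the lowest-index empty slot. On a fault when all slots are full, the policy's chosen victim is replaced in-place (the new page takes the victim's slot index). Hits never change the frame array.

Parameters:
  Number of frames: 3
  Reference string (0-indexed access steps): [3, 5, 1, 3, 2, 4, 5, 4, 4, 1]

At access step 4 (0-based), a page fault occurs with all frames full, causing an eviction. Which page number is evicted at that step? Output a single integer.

Step 0: ref 3 -> FAULT, frames=[3,-,-]
Step 1: ref 5 -> FAULT, frames=[3,5,-]
Step 2: ref 1 -> FAULT, frames=[3,5,1]
Step 3: ref 3 -> HIT, frames=[3,5,1]
Step 4: ref 2 -> FAULT, evict 3, frames=[2,5,1]
At step 4: evicted page 3

Answer: 3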